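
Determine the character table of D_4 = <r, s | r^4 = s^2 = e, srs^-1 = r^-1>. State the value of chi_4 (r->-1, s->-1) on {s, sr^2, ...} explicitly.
Conjugacy classes: {e} of size 1, {r^2} of size 1, {r^1, r^3} of size 2, {s, sr^2, ...} of size 2, {sr, sr^3, ...} of size 2.
Character table:
  irrep \ class              {e} (size 1)  {r^2} (size 1)  {r^1, r^3} (size 2)  {s, sr^2, ...} (size 2)  {sr, sr^3, ...} (size 2)
  chi_1 (triv)               1             1               1                    1                        1                       
  chi_2 (sign: r->1, s->-1)  1             1               1                    -1                       -1                      
  chi_3 (r->-1, s->1)        1             1               -1                   1                        -1                      
  chi_4 (r->-1, s->-1)       1             1               -1                   -1                       1                       
  chi_5 (2d, j=1)            2             -2              0                    0                        0                       

Spot check: chi_4 (r->-1, s->-1) on {s, sr^2, ...} = -1.

Argument: D_4 has order 2*4 = 8 with 5 conjugacy classes, hence 5 irreducibles. Sum of squared dims 1 + 1 + 1 + 1 + 4 = 8 = |G|. Linear characters come from the abelianisation; the 2-dimensional irreps have character r^k -> 2*cos(2*pi*j*k/4), reflections -> 0.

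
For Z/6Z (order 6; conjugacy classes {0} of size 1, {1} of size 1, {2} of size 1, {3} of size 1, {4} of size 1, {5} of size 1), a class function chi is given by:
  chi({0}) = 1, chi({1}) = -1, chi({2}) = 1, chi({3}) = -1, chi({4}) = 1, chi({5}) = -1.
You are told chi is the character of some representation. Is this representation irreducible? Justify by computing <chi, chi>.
Irreducible: <chi, chi> = 1.

Justification: <chi, chi> = (1/|G|) sum_C |C| * |chi(C)|^2 = (1/6)[1*|1|^2 + 1*|-1|^2 + 1*|1|^2 + 1*|-1|^2 + 1*|1|^2 + 1*|-1|^2]
  = (1/6)[(1) + (1) + (1) + (1) + (1) + (1)] = 6/6 = 1.
(Exp terms are combined using exp(i*s)*conj(exp(i*t)) = exp(i*(s-t)), and sums of them are collapsed using the identity that for every m > 1 the m distinct m-th roots of unity sum to 0, e.g. 1 + exp(2*I*pi/3) + exp(-2*I*pi/3) = 0.)
A character is irreducible iff <chi, chi> = 1, so this representation is irreducible.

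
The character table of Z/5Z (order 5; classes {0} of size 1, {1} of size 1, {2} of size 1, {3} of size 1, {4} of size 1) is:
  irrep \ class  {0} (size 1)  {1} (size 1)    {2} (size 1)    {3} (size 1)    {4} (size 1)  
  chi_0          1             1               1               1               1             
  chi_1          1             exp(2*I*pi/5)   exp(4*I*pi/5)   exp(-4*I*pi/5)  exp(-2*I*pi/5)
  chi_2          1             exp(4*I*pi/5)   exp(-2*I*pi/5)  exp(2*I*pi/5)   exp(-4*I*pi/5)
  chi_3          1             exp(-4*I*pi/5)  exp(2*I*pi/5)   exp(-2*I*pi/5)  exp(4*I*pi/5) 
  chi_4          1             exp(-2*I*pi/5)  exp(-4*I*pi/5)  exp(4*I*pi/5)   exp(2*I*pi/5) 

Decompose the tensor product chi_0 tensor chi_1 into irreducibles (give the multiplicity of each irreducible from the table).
chi_0 tensor chi_1 = chi_1 (all other irreducibles have multiplicity 0).

Why: The character of a tensor product is the pointwise product (chi_0 * chi_1)(C) = chi_0(C) * chi_1(C):
  {0}: (1)*(1), {1}: (1)*(exp(2*I*pi/5)), {2}: (1)*(exp(4*I*pi/5)), {3}: (1)*(exp(-4*I*pi/5)), {4}: (1)*(exp(-2*I*pi/5))
so (chi_0 * chi_1) takes values
  {0} -> 1, {1} -> exp(2*I*pi/5), {2} -> exp(4*I*pi/5), {3} -> exp(-4*I*pi/5), {4} -> exp(-2*I*pi/5).
Now take the inner product of this character with each irreducible chi from the table, <chi_0*chi_1, chi> = (1/5) sum_C |C| (chi_0*chi_1)(C) conj(chi(C)):
  <chi_0*chi_1, chi_0> = (1/5)[1*(1)*conj(1) + 1*(exp(2*I*pi/5))*conj(1) + 1*(exp(4*I*pi/5))*conj(1) + 1*(exp(-4*I*pi/5))*conj(1) + 1*(exp(-2*I*pi/5))*conj(1)]
      = (1/5)[(1) + (exp(2*I*pi/5)) + (exp(4*I*pi/5)) + (exp(-4*I*pi/5)) + (exp(-2*I*pi/5))] = 0/5 = 0
  <chi_0*chi_1, chi_1> = (1/5)[1*(1)*conj(1) + 1*(exp(2*I*pi/5))*conj(exp(2*I*pi/5)) + 1*(exp(4*I*pi/5))*conj(exp(4*I*pi/5)) + 1*(exp(-4*I*pi/5))*conj(exp(-4*I*pi/5)) + 1*(exp(-2*I*pi/5))*conj(exp(-2*I*pi/5))]
      = (1/5)[(1) + (1) + (1) + (1) + (1)] = 5/5 = 1
  <chi_0*chi_1, chi_2> = (1/5)[1*(1)*conj(1) + 1*(exp(2*I*pi/5))*conj(exp(4*I*pi/5)) + 1*(exp(4*I*pi/5))*conj(exp(-2*I*pi/5)) + 1*(exp(-4*I*pi/5))*conj(exp(2*I*pi/5)) + 1*(exp(-2*I*pi/5))*conj(exp(-4*I*pi/5))]
      = (1/5)[(1) + (exp(-2*I*pi/5)) + (exp(-4*I*pi/5)) + (exp(4*I*pi/5)) + (exp(2*I*pi/5))] = 0/5 = 0
  <chi_0*chi_1, chi_3> = (1/5)[1*(1)*conj(1) + 1*(exp(2*I*pi/5))*conj(exp(-4*I*pi/5)) + 1*(exp(4*I*pi/5))*conj(exp(2*I*pi/5)) + 1*(exp(-4*I*pi/5))*conj(exp(-2*I*pi/5)) + 1*(exp(-2*I*pi/5))*conj(exp(4*I*pi/5))]
      = (1/5)[(1) + (exp(-4*I*pi/5)) + (exp(2*I*pi/5)) + (exp(-2*I*pi/5)) + (exp(4*I*pi/5))] = 0/5 = 0
  <chi_0*chi_1, chi_4> = (1/5)[1*(1)*conj(1) + 1*(exp(2*I*pi/5))*conj(exp(-2*I*pi/5)) + 1*(exp(4*I*pi/5))*conj(exp(-4*I*pi/5)) + 1*(exp(-4*I*pi/5))*conj(exp(4*I*pi/5)) + 1*(exp(-2*I*pi/5))*conj(exp(2*I*pi/5))]
      = (1/5)[(1) + (exp(4*I*pi/5)) + (exp(-2*I*pi/5)) + (exp(2*I*pi/5)) + (exp(-4*I*pi/5))] = 0/5 = 0
(Exp terms are combined using exp(i*s)*conj(exp(i*t)) = exp(i*(s-t)), and sums of them are collapsed using the identity that for every m > 1 the m distinct m-th roots of unity sum to 0, e.g. 1 + exp(2*I*pi/3) + exp(-2*I*pi/3) = 0.)
Hence the multiplicities are chi_1: 1. Dimension check: dim(chi_0)*dim(chi_1) = 1*1 = 1 and sum (mult * dim) = 1*1 = 1.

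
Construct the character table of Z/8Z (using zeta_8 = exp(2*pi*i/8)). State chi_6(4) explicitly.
Character table of Z/8Z (irreps indexed chi_0,...,chi_7 with chi_k(m) = zeta_8^(k*m), zeta_8 = exp(2*pi*i/8)):
  irrep \ class  {0} (size 1)  {1} (size 1)    {2} (size 1)  {3} (size 1)    {4} (size 1)  {5} (size 1)    {6} (size 1)  {7} (size 1)  
  chi_0          1             1               1             1               1             1               1             1             
  chi_1          1             exp(I*pi/4)     I             exp(3*I*pi/4)   -1            exp(-3*I*pi/4)  -I            exp(-I*pi/4)  
  chi_2          1             I               -1            -I              1             I               -1            -I            
  chi_3          1             exp(3*I*pi/4)   -I            exp(I*pi/4)     -1            exp(-I*pi/4)    I             exp(-3*I*pi/4)
  chi_4          1             -1              1             -1              1             -1              1             -1            
  chi_5          1             exp(-3*I*pi/4)  I             exp(-I*pi/4)    -1            exp(I*pi/4)     -I            exp(3*I*pi/4) 
  chi_6          1             -I              -1            I               1             -I              -1            I             
  chi_7          1             exp(-I*pi/4)    -I            exp(-3*I*pi/4)  -1            exp(3*I*pi/4)   I             exp(I*pi/4)   

Spot check: chi_6(4) = zeta_8^(6*4) = zeta_8^24 = 1.

Solution. Z/8Z is abelian, so all 8 irreducible complex representations are 1-dimensional. They are given by chi_k(m) = zeta_8^(k*m) for k = 0,...,7. Row orthogonality: sum_m chi_k(m) conj(chi_l(m)) = 8 * [k = l].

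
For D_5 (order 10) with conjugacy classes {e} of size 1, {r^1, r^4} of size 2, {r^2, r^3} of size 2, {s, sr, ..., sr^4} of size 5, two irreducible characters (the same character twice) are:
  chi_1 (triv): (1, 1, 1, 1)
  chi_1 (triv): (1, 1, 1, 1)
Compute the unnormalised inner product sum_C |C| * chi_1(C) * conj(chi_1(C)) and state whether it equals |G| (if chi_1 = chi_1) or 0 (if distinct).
Sum = 10 = |G| = 10; so <chi_1, chi_1> = 1 (norm-1 confirms irreducibility).

Details: Compute term by term over conjugacy classes (|C| * chi_1(C) * conj(chi_1(C))):
  1*(1)*conj(1) + 2*(1)*conj(1) + 2*(1)*conj(1) + 5*(1)*conj(1)
  = (1) + (2) + (2) + (5)
  = 10.
Dividing by |G| = 10 gives 10/10 = 1, matching the row-orthogonality relation <chi_1, chi_1> = [chi_1 = chi_1].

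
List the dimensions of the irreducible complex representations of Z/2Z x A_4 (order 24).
Dimensions: 1, 1, 1, 1, 1, 1, 3, 3

Details: There are 8 irreducibles (= number of conjugacy classes). Their dimensions d_i satisfy sum d_i^2 = |G| = 24: 1 + 1 + 1 + 1 + 1 + 1 + 9 + 9 = 24. (For the product with Z/2Z: each of the 2 1-dim characters of Z/2Z tensors with each irrep of A_4, giving 2 copies of each A_4-dimension.)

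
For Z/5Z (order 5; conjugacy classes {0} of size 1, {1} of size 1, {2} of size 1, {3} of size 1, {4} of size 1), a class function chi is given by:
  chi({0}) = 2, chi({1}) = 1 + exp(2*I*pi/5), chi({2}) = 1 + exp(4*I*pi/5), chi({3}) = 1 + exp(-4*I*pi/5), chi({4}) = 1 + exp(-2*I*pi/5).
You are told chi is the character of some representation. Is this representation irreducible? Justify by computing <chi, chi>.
Not irreducible (reducible): <chi, chi> = 2 > 1.

Details: <chi, chi> = (1/|G|) sum_C |C| * |chi(C)|^2 = (1/5)[1*|2|^2 + 1*|1 + exp(2*I*pi/5)|^2 + 1*|1 + exp(4*I*pi/5)|^2 + 1*|1 + exp(-4*I*pi/5)|^2 + 1*|1 + exp(-2*I*pi/5)|^2]
  = (1/5)[(4) + (2 + exp(-2*I*pi/5) + exp(2*I*pi/5)) + (2 + exp(-4*I*pi/5) + exp(4*I*pi/5)) + (2 + exp(-4*I*pi/5) + exp(4*I*pi/5)) + (2 + exp(-2*I*pi/5) + exp(2*I*pi/5))] = 10/5 = 2.
(Exp terms are combined using exp(i*s)*conj(exp(i*t)) = exp(i*(s-t)), and sums of them are collapsed using the identity that for every m > 1 the m distinct m-th roots of unity sum to 0, e.g. 1 + exp(2*I*pi/3) + exp(-2*I*pi/3) = 0.)
A character is irreducible iff <chi, chi> = 1, so this representation is reducible.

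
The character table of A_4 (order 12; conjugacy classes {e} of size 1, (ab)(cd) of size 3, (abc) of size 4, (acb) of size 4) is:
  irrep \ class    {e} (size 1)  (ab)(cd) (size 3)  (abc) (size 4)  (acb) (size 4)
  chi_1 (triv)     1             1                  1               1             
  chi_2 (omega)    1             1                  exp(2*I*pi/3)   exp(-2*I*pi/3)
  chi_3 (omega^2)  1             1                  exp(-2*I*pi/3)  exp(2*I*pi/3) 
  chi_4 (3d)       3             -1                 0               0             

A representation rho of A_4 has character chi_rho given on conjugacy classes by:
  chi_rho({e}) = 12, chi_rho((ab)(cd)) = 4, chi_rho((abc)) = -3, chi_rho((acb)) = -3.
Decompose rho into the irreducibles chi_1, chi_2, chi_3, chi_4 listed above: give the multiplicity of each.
Multiplicities: chi_1: 0, chi_2: 3, chi_3: 3, chi_4: 2.

Details: Use <chi_rho, chi> = (1/|G|) sum_C |C| * chi_rho(C) * conj(chi(C)) with |G| = 12 for each irreducible chi in the table:
  <chi_rho, chi_1> = (1/12)[1*(12)*conj(1) + 3*(4)*conj(1) + 4*(-3)*conj(1) + 4*(-3)*conj(1)]
      = (1/12)[(12) + (12) + (-12) + (-12)] = 0/12 = 0
  <chi_rho, chi_2> = (1/12)[1*(12)*conj(1) + 3*(4)*conj(1) + 4*(-3)*conj(exp(2*I*pi/3)) + 4*(-3)*conj(exp(-2*I*pi/3))]
      = (1/12)[(12) + (12) + (12 + 12*exp(2*I*pi/3)) + (12 + 12*exp(-2*I*pi/3))] = 36/12 = 3
  <chi_rho, chi_3> = (1/12)[1*(12)*conj(1) + 3*(4)*conj(1) + 4*(-3)*conj(exp(-2*I*pi/3)) + 4*(-3)*conj(exp(2*I*pi/3))]
      = (1/12)[(12) + (12) + (12 + 12*exp(-2*I*pi/3)) + (12 + 12*exp(2*I*pi/3))] = 36/12 = 3
  <chi_rho, chi_4> = (1/12)[1*(12)*conj(3) + 3*(4)*conj(-1) + 4*(-3)*conj(0) + 4*(-3)*conj(0)]
      = (1/12)[(36) + (-12) + (0) + (0)] = 24/12 = 2
(Exp terms are combined using exp(i*s)*conj(exp(i*t)) = exp(i*(s-t)), and sums of them are collapsed using the identity that for every m > 1 the m distinct m-th roots of unity sum to 0, e.g. 1 + exp(2*I*pi/3) + exp(-2*I*pi/3) = 0.)
Dimension check: dim(rho) = sum (mult * dim) = 0*1 + 3*1 + 3*1 + 2*3 = 12 = chi_rho(e) = 12.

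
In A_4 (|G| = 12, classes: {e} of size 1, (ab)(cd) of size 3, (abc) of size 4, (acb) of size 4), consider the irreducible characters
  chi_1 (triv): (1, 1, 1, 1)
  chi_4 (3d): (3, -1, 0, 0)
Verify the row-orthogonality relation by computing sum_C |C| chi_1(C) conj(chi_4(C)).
Sum = 0; so <chi_1, chi_4> = 0 (distinct irreducibles are orthogonal).

Solution. Compute term by term over conjugacy classes (|C| * chi_1(C) * conj(chi_4(C))):
  1*(1)*conj(3) + 3*(1)*conj(-1) + 4*(1)*conj(0) + 4*(1)*conj(0)
  = (3) + (-3) + (0) + (0)
  = 0.
(Exp terms are combined using exp(i*s)*conj(exp(i*t)) = exp(i*(s-t)), and sums of them are collapsed using the identity that for every m > 1 the m distinct m-th roots of unity sum to 0, e.g. 1 + exp(2*I*pi/3) + exp(-2*I*pi/3) = 0.)
Dividing by |G| = 12 gives 0/12 = 0, matching the row-orthogonality relation <chi_1, chi_4> = [chi_1 = chi_4].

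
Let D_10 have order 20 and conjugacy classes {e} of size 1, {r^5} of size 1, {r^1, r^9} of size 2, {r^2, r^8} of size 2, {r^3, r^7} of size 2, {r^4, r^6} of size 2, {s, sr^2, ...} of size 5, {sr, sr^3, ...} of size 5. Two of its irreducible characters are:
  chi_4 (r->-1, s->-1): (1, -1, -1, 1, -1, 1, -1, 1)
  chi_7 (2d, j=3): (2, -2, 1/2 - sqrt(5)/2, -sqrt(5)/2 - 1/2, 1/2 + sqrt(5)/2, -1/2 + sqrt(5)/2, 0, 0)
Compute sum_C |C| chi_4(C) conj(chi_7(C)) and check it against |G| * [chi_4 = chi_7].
Sum = 0; so <chi_4, chi_7> = 0 (distinct irreducibles are orthogonal).

Details: Compute term by term over conjugacy classes (|C| * chi_4(C) * conj(chi_7(C))):
  1*(1)*conj(2) + 1*(-1)*conj(-2) + 2*(-1)*conj(1/2 - sqrt(5)/2) + 2*(1)*conj(-sqrt(5)/2 - 1/2) + 2*(-1)*conj(1/2 + sqrt(5)/2) + 2*(1)*conj(-1/2 + sqrt(5)/2) + 5*(-1)*conj(0) + 5*(1)*conj(0)
  = (2) + (2) + (-1 + sqrt(5)) + (-sqrt(5) - 1) + (-sqrt(5) - 1) + (-1 + sqrt(5)) + (0) + (0)
  = 0.
Dividing by |G| = 20 gives 0/20 = 0, matching the row-orthogonality relation <chi_4, chi_7> = [chi_4 = chi_7].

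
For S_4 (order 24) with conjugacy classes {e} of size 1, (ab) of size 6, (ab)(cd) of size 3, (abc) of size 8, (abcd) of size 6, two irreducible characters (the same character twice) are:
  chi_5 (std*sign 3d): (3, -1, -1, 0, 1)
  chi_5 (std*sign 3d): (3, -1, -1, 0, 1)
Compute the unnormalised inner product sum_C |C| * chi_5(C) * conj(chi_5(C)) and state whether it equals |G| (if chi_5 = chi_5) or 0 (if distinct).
Sum = 24 = |G| = 24; so <chi_5, chi_5> = 1 (norm-1 confirms irreducibility).

Proof sketch: Compute term by term over conjugacy classes (|C| * chi_5(C) * conj(chi_5(C))):
  1*(3)*conj(3) + 6*(-1)*conj(-1) + 3*(-1)*conj(-1) + 8*(0)*conj(0) + 6*(1)*conj(1)
  = (9) + (6) + (3) + (0) + (6)
  = 24.
Dividing by |G| = 24 gives 24/24 = 1, matching the row-orthogonality relation <chi_5, chi_5> = [chi_5 = chi_5].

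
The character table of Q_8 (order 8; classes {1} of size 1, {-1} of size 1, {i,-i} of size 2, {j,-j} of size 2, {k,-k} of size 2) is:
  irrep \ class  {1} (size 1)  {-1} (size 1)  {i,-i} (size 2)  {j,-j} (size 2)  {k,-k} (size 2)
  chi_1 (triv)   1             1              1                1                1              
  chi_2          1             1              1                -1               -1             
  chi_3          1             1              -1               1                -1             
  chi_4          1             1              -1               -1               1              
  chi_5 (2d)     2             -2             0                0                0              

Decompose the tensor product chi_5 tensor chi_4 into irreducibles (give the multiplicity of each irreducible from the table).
chi_5 tensor chi_4 = chi_5 (all other irreducibles have multiplicity 0).

Argument: The character of a tensor product is the pointwise product (chi_5 * chi_4)(C) = chi_5(C) * chi_4(C):
  {1}: (2)*(1), {-1}: (-2)*(1), {i,-i}: (0)*(-1), {j,-j}: (0)*(-1), {k,-k}: (0)*(1)
so (chi_5 * chi_4) takes values
  {1} -> 2, {-1} -> -2, {i,-i} -> 0, {j,-j} -> 0, {k,-k} -> 0.
Now take the inner product of this character with each irreducible chi from the table, <chi_5*chi_4, chi> = (1/8) sum_C |C| (chi_5*chi_4)(C) conj(chi(C)):
  <chi_5*chi_4, chi_1> = (1/8)[1*(2)*conj(1) + 1*(-2)*conj(1) + 2*(0)*conj(1) + 2*(0)*conj(1) + 2*(0)*conj(1)]
      = (1/8)[(2) + (-2) + (0) + (0) + (0)] = 0/8 = 0
  <chi_5*chi_4, chi_2> = (1/8)[1*(2)*conj(1) + 1*(-2)*conj(1) + 2*(0)*conj(1) + 2*(0)*conj(-1) + 2*(0)*conj(-1)]
      = (1/8)[(2) + (-2) + (0) + (0) + (0)] = 0/8 = 0
  <chi_5*chi_4, chi_3> = (1/8)[1*(2)*conj(1) + 1*(-2)*conj(1) + 2*(0)*conj(-1) + 2*(0)*conj(1) + 2*(0)*conj(-1)]
      = (1/8)[(2) + (-2) + (0) + (0) + (0)] = 0/8 = 0
  <chi_5*chi_4, chi_4> = (1/8)[1*(2)*conj(1) + 1*(-2)*conj(1) + 2*(0)*conj(-1) + 2*(0)*conj(-1) + 2*(0)*conj(1)]
      = (1/8)[(2) + (-2) + (0) + (0) + (0)] = 0/8 = 0
  <chi_5*chi_4, chi_5> = (1/8)[1*(2)*conj(2) + 1*(-2)*conj(-2) + 2*(0)*conj(0) + 2*(0)*conj(0) + 2*(0)*conj(0)]
      = (1/8)[(4) + (4) + (0) + (0) + (0)] = 8/8 = 1
Hence the multiplicities are chi_5: 1. Dimension check: dim(chi_5)*dim(chi_4) = 2*1 = 2 and sum (mult * dim) = 1*2 = 2.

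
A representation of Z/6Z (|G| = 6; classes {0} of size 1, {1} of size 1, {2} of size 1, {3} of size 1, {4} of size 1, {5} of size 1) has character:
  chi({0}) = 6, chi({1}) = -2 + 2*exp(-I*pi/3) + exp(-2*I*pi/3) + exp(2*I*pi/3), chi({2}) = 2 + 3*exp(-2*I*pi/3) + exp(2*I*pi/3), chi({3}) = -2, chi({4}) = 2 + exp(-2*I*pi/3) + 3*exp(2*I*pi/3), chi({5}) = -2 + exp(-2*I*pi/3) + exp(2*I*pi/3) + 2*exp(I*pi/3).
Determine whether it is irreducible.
Not irreducible (reducible): <chi, chi> = 10 > 1.

Argument: <chi, chi> = (1/|G|) sum_C |C| * |chi(C)|^2 = (1/6)[1*|6|^2 + 1*|-2 + 2*exp(-I*pi/3) + exp(-2*I*pi/3) + exp(2*I*pi/3)|^2 + 1*|2 + 3*exp(-2*I*pi/3) + exp(2*I*pi/3)|^2 + 1*|-2|^2 + 1*|2 + exp(-2*I*pi/3) + 3*exp(2*I*pi/3)|^2 + 1*|-2 + exp(-2*I*pi/3) + exp(2*I*pi/3) + 2*exp(I*pi/3)|^2]
  = (1/6)[(36) + (7) + (3) + (4) + (3) + (7)] = 60/6 = 10.
(Exp terms are combined using exp(i*s)*conj(exp(i*t)) = exp(i*(s-t)), and sums of them are collapsed using the identity that for every m > 1 the m distinct m-th roots of unity sum to 0, e.g. 1 + exp(2*I*pi/3) + exp(-2*I*pi/3) = 0.)
A character is irreducible iff <chi, chi> = 1, so this representation is reducible.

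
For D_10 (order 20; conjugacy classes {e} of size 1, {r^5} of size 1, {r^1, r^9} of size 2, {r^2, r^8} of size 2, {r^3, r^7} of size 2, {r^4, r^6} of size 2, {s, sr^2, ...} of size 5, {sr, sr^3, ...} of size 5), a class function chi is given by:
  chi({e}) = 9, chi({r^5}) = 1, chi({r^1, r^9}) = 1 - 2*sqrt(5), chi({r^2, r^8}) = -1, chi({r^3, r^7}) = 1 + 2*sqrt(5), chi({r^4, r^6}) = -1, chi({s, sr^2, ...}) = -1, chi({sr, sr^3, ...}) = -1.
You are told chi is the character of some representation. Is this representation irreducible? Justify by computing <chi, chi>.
Not irreducible (reducible): <chi, chi> = 9 > 1.

Why: <chi, chi> = (1/|G|) sum_C |C| * |chi(C)|^2 = (1/20)[1*|9|^2 + 1*|1|^2 + 2*|1 - 2*sqrt(5)|^2 + 2*|-1|^2 + 2*|1 + 2*sqrt(5)|^2 + 2*|-1|^2 + 5*|-1|^2 + 5*|-1|^2]
  = (1/20)[(81) + (1) + (42 - 8*sqrt(5)) + (2) + (8*sqrt(5) + 42) + (2) + (5) + (5)] = 180/20 = 9.
A character is irreducible iff <chi, chi> = 1, so this representation is reducible.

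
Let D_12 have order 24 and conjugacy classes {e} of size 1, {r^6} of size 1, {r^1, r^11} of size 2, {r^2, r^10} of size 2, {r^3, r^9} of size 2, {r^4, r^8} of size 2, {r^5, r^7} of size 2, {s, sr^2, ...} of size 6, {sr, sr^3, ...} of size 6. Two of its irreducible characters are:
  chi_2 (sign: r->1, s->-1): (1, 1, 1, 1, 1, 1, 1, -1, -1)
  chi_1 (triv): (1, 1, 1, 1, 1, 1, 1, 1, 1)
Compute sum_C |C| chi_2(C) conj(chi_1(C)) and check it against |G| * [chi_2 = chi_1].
Sum = 0; so <chi_2, chi_1> = 0 (distinct irreducibles are orthogonal).

Reasoning: Compute term by term over conjugacy classes (|C| * chi_2(C) * conj(chi_1(C))):
  1*(1)*conj(1) + 1*(1)*conj(1) + 2*(1)*conj(1) + 2*(1)*conj(1) + 2*(1)*conj(1) + 2*(1)*conj(1) + 2*(1)*conj(1) + 6*(-1)*conj(1) + 6*(-1)*conj(1)
  = (1) + (1) + (2) + (2) + (2) + (2) + (2) + (-6) + (-6)
  = 0.
Dividing by |G| = 24 gives 0/24 = 0, matching the row-orthogonality relation <chi_2, chi_1> = [chi_2 = chi_1].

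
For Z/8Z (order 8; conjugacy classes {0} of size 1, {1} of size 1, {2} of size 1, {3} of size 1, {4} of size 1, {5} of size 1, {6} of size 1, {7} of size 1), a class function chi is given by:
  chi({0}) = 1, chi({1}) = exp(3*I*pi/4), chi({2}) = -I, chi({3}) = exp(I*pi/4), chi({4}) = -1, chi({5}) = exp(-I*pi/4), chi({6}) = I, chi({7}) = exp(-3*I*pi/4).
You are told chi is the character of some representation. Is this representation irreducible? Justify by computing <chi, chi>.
Irreducible: <chi, chi> = 1.

Justification: <chi, chi> = (1/|G|) sum_C |C| * |chi(C)|^2 = (1/8)[1*|1|^2 + 1*|exp(3*I*pi/4)|^2 + 1*|-I|^2 + 1*|exp(I*pi/4)|^2 + 1*|-1|^2 + 1*|exp(-I*pi/4)|^2 + 1*|I|^2 + 1*|exp(-3*I*pi/4)|^2]
  = (1/8)[(1) + (1) + (1) + (1) + (1) + (1) + (1) + (1)] = 8/8 = 1.
(Exp terms are combined using exp(i*s)*conj(exp(i*t)) = exp(i*(s-t)), and sums of them are collapsed using the identity that for every m > 1 the m distinct m-th roots of unity sum to 0, e.g. 1 + exp(2*I*pi/3) + exp(-2*I*pi/3) = 0.)
A character is irreducible iff <chi, chi> = 1, so this representation is irreducible.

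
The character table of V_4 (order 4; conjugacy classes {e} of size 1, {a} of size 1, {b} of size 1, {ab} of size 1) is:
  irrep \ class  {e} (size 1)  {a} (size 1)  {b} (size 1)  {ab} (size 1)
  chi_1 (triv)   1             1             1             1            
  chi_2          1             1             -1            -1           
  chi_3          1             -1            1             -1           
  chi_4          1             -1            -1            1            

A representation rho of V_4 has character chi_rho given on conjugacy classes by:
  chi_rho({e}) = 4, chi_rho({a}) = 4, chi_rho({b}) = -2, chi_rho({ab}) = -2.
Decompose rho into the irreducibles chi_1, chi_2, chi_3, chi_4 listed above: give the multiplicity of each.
Multiplicities: chi_1: 1, chi_2: 3, chi_3: 0, chi_4: 0.

Derivation: Use <chi_rho, chi> = (1/|G|) sum_C |C| * chi_rho(C) * conj(chi(C)) with |G| = 4 for each irreducible chi in the table:
  <chi_rho, chi_1> = (1/4)[1*(4)*conj(1) + 1*(4)*conj(1) + 1*(-2)*conj(1) + 1*(-2)*conj(1)]
      = (1/4)[(4) + (4) + (-2) + (-2)] = 4/4 = 1
  <chi_rho, chi_2> = (1/4)[1*(4)*conj(1) + 1*(4)*conj(1) + 1*(-2)*conj(-1) + 1*(-2)*conj(-1)]
      = (1/4)[(4) + (4) + (2) + (2)] = 12/4 = 3
  <chi_rho, chi_3> = (1/4)[1*(4)*conj(1) + 1*(4)*conj(-1) + 1*(-2)*conj(1) + 1*(-2)*conj(-1)]
      = (1/4)[(4) + (-4) + (-2) + (2)] = 0/4 = 0
  <chi_rho, chi_4> = (1/4)[1*(4)*conj(1) + 1*(4)*conj(-1) + 1*(-2)*conj(-1) + 1*(-2)*conj(1)]
      = (1/4)[(4) + (-4) + (2) + (-2)] = 0/4 = 0
Dimension check: dim(rho) = sum (mult * dim) = 1*1 + 3*1 + 0*1 + 0*1 = 4 = chi_rho(e) = 4.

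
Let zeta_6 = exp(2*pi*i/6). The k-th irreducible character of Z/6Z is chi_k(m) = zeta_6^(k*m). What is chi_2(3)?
chi_2(3) = zeta_6^6 = 1

Justification: chi_2(3) = zeta_6^(2*3) = zeta_6^6. Since zeta_6^6 = 1, this equals zeta_6^0 = exp(2*pi*i*0/6) = 1.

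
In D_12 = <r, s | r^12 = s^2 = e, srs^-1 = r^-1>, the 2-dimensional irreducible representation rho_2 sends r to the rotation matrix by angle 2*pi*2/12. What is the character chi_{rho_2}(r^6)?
chi_{rho_2}(r^6) = 2*cos(2*pi*2*6/12) = 2

Justification: rho_2(r^6) is rotation by angle 2*pi*2*6/12, whose trace is 2*cos(2*pi*2*6/12) = 2.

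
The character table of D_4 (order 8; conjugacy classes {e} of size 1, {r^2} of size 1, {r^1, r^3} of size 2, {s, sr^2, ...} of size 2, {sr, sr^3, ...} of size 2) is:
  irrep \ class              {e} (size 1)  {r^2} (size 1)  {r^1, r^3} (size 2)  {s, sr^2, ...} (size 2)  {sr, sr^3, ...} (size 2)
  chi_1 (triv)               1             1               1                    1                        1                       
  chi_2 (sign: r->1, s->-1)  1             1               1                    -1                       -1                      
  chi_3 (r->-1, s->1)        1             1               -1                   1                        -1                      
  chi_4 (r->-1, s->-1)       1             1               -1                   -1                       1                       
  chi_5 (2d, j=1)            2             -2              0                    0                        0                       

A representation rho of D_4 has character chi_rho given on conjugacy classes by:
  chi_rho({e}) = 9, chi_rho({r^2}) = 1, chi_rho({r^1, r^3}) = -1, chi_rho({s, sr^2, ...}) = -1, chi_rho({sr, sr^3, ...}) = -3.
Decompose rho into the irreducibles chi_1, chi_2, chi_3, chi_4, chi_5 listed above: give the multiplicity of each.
Multiplicities: chi_1: 0, chi_2: 2, chi_3: 2, chi_4: 1, chi_5: 2.

Explanation: Use <chi_rho, chi> = (1/|G|) sum_C |C| * chi_rho(C) * conj(chi(C)) with |G| = 8 for each irreducible chi in the table:
  <chi_rho, chi_1> = (1/8)[1*(9)*conj(1) + 1*(1)*conj(1) + 2*(-1)*conj(1) + 2*(-1)*conj(1) + 2*(-3)*conj(1)]
      = (1/8)[(9) + (1) + (-2) + (-2) + (-6)] = 0/8 = 0
  <chi_rho, chi_2> = (1/8)[1*(9)*conj(1) + 1*(1)*conj(1) + 2*(-1)*conj(1) + 2*(-1)*conj(-1) + 2*(-3)*conj(-1)]
      = (1/8)[(9) + (1) + (-2) + (2) + (6)] = 16/8 = 2
  <chi_rho, chi_3> = (1/8)[1*(9)*conj(1) + 1*(1)*conj(1) + 2*(-1)*conj(-1) + 2*(-1)*conj(1) + 2*(-3)*conj(-1)]
      = (1/8)[(9) + (1) + (2) + (-2) + (6)] = 16/8 = 2
  <chi_rho, chi_4> = (1/8)[1*(9)*conj(1) + 1*(1)*conj(1) + 2*(-1)*conj(-1) + 2*(-1)*conj(-1) + 2*(-3)*conj(1)]
      = (1/8)[(9) + (1) + (2) + (2) + (-6)] = 8/8 = 1
  <chi_rho, chi_5> = (1/8)[1*(9)*conj(2) + 1*(1)*conj(-2) + 2*(-1)*conj(0) + 2*(-1)*conj(0) + 2*(-3)*conj(0)]
      = (1/8)[(18) + (-2) + (0) + (0) + (0)] = 16/8 = 2
Dimension check: dim(rho) = sum (mult * dim) = 0*1 + 2*1 + 2*1 + 1*1 + 2*2 = 9 = chi_rho(e) = 9.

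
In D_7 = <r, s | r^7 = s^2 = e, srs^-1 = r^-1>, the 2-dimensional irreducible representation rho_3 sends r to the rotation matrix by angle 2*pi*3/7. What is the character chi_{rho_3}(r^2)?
chi_{rho_3}(r^2) = 2*cos(2*pi*3*2/7) = 2*cos(2*pi/7)

Reasoning: rho_3(r^2) is rotation by angle 2*pi*3*2/7, whose trace is 2*cos(2*pi*3*2/7) = 2*cos(2*pi/7).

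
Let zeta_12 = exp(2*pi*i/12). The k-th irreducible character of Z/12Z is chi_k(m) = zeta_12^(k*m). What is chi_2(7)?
chi_2(7) = zeta_12^14 = exp(I*pi/3)

Details: chi_2(7) = zeta_12^(2*7) = zeta_12^14. Since zeta_12^12 = 1, this equals zeta_12^2 = exp(2*pi*i*2/12) = exp(I*pi/3).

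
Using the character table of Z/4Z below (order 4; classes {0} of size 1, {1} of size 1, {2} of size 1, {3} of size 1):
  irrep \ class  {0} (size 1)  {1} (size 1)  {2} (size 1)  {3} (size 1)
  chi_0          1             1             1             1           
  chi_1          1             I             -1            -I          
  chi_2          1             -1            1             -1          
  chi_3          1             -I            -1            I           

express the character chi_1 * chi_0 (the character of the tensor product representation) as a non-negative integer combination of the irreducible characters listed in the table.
chi_1 tensor chi_0 = chi_1 (all other irreducibles have multiplicity 0).

The character of a tensor product is the pointwise product (chi_1 * chi_0)(C) = chi_1(C) * chi_0(C):
  {0}: (1)*(1), {1}: (I)*(1), {2}: (-1)*(1), {3}: (-I)*(1)
so (chi_1 * chi_0) takes values
  {0} -> 1, {1} -> I, {2} -> -1, {3} -> -I.
Now take the inner product of this character with each irreducible chi from the table, <chi_1*chi_0, chi> = (1/4) sum_C |C| (chi_1*chi_0)(C) conj(chi(C)):
  <chi_1*chi_0, chi_0> = (1/4)[1*(1)*conj(1) + 1*(I)*conj(1) + 1*(-1)*conj(1) + 1*(-I)*conj(1)]
      = (1/4)[(1) + (I) + (-1) + (-I)] = 0/4 = 0
  <chi_1*chi_0, chi_1> = (1/4)[1*(1)*conj(1) + 1*(I)*conj(I) + 1*(-1)*conj(-1) + 1*(-I)*conj(-I)]
      = (1/4)[(1) + (1) + (1) + (1)] = 4/4 = 1
  <chi_1*chi_0, chi_2> = (1/4)[1*(1)*conj(1) + 1*(I)*conj(-1) + 1*(-1)*conj(1) + 1*(-I)*conj(-1)]
      = (1/4)[(1) + (-I) + (-1) + (I)] = 0/4 = 0
  <chi_1*chi_0, chi_3> = (1/4)[1*(1)*conj(1) + 1*(I)*conj(-I) + 1*(-1)*conj(-1) + 1*(-I)*conj(I)]
      = (1/4)[(1) + (-1) + (1) + (-1)] = 0/4 = 0
(Exp terms are combined using exp(i*s)*conj(exp(i*t)) = exp(i*(s-t)), and sums of them are collapsed using the identity that for every m > 1 the m distinct m-th roots of unity sum to 0, e.g. 1 + exp(2*I*pi/3) + exp(-2*I*pi/3) = 0.)
Hence the multiplicities are chi_1: 1. Dimension check: dim(chi_1)*dim(chi_0) = 1*1 = 1 and sum (mult * dim) = 1*1 = 1.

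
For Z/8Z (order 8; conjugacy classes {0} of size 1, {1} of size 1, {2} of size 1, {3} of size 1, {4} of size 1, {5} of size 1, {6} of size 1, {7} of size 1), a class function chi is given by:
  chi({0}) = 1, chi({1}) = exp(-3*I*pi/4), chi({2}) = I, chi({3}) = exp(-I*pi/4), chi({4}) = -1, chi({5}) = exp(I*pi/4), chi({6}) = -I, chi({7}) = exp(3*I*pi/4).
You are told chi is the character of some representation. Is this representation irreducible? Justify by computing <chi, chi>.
Irreducible: <chi, chi> = 1.

Explanation: <chi, chi> = (1/|G|) sum_C |C| * |chi(C)|^2 = (1/8)[1*|1|^2 + 1*|exp(-3*I*pi/4)|^2 + 1*|I|^2 + 1*|exp(-I*pi/4)|^2 + 1*|-1|^2 + 1*|exp(I*pi/4)|^2 + 1*|-I|^2 + 1*|exp(3*I*pi/4)|^2]
  = (1/8)[(1) + (1) + (1) + (1) + (1) + (1) + (1) + (1)] = 8/8 = 1.
(Exp terms are combined using exp(i*s)*conj(exp(i*t)) = exp(i*(s-t)), and sums of them are collapsed using the identity that for every m > 1 the m distinct m-th roots of unity sum to 0, e.g. 1 + exp(2*I*pi/3) + exp(-2*I*pi/3) = 0.)
A character is irreducible iff <chi, chi> = 1, so this representation is irreducible.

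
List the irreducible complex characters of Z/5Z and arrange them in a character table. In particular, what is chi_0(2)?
Character table of Z/5Z (irreps indexed chi_0,...,chi_4 with chi_k(m) = zeta_5^(k*m), zeta_5 = exp(2*pi*i/5)):
  irrep \ class  {0} (size 1)  {1} (size 1)    {2} (size 1)    {3} (size 1)    {4} (size 1)  
  chi_0          1             1               1               1               1             
  chi_1          1             exp(2*I*pi/5)   exp(4*I*pi/5)   exp(-4*I*pi/5)  exp(-2*I*pi/5)
  chi_2          1             exp(4*I*pi/5)   exp(-2*I*pi/5)  exp(2*I*pi/5)   exp(-4*I*pi/5)
  chi_3          1             exp(-4*I*pi/5)  exp(2*I*pi/5)   exp(-2*I*pi/5)  exp(4*I*pi/5) 
  chi_4          1             exp(-2*I*pi/5)  exp(-4*I*pi/5)  exp(4*I*pi/5)   exp(2*I*pi/5) 

Spot check: chi_0(2) = zeta_5^(0*2) = zeta_5^0 = 1.

Justification: Z/5Z is abelian, so all 5 irreducible complex representations are 1-dimensional. They are given by chi_k(m) = zeta_5^(k*m) for k = 0,...,4. Row orthogonality: sum_m chi_k(m) conj(chi_l(m)) = 5 * [k = l].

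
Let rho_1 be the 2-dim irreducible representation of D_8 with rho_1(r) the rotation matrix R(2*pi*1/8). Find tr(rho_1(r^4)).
chi_{rho_1}(r^4) = 2*cos(2*pi*1*4/8) = -2

Reasoning: rho_1(r^4) is rotation by angle 2*pi*1*4/8, whose trace is 2*cos(2*pi*1*4/8) = -2.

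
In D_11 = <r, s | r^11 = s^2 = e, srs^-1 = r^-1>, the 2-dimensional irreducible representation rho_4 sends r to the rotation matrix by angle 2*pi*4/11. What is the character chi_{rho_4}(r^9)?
chi_{rho_4}(r^9) = 2*cos(2*pi*4*9/11) = -2*cos(5*pi/11)

Justification: rho_4(r^9) is rotation by angle 2*pi*4*9/11, whose trace is 2*cos(2*pi*4*9/11) = -2*cos(5*pi/11).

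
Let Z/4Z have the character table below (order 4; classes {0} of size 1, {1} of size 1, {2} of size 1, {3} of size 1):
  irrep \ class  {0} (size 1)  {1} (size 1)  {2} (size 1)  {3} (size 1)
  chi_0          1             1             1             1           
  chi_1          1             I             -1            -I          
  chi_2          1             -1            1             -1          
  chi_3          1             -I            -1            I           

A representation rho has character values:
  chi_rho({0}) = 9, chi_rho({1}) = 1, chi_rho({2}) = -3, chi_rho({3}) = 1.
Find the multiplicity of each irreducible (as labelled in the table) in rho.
Multiplicities: chi_0: 2, chi_1: 3, chi_2: 1, chi_3: 3.

Proof sketch: Use <chi_rho, chi> = (1/|G|) sum_C |C| * chi_rho(C) * conj(chi(C)) with |G| = 4 for each irreducible chi in the table:
  <chi_rho, chi_0> = (1/4)[1*(9)*conj(1) + 1*(1)*conj(1) + 1*(-3)*conj(1) + 1*(1)*conj(1)]
      = (1/4)[(9) + (1) + (-3) + (1)] = 8/4 = 2
  <chi_rho, chi_1> = (1/4)[1*(9)*conj(1) + 1*(1)*conj(I) + 1*(-3)*conj(-1) + 1*(1)*conj(-I)]
      = (1/4)[(9) + (-I) + (3) + (I)] = 12/4 = 3
  <chi_rho, chi_2> = (1/4)[1*(9)*conj(1) + 1*(1)*conj(-1) + 1*(-3)*conj(1) + 1*(1)*conj(-1)]
      = (1/4)[(9) + (-1) + (-3) + (-1)] = 4/4 = 1
  <chi_rho, chi_3> = (1/4)[1*(9)*conj(1) + 1*(1)*conj(-I) + 1*(-3)*conj(-1) + 1*(1)*conj(I)]
      = (1/4)[(9) + (I) + (3) + (-I)] = 12/4 = 3
(Exp terms are combined using exp(i*s)*conj(exp(i*t)) = exp(i*(s-t)), and sums of them are collapsed using the identity that for every m > 1 the m distinct m-th roots of unity sum to 0, e.g. 1 + exp(2*I*pi/3) + exp(-2*I*pi/3) = 0.)
Dimension check: dim(rho) = sum (mult * dim) = 2*1 + 3*1 + 1*1 + 3*1 = 9 = chi_rho(e) = 9.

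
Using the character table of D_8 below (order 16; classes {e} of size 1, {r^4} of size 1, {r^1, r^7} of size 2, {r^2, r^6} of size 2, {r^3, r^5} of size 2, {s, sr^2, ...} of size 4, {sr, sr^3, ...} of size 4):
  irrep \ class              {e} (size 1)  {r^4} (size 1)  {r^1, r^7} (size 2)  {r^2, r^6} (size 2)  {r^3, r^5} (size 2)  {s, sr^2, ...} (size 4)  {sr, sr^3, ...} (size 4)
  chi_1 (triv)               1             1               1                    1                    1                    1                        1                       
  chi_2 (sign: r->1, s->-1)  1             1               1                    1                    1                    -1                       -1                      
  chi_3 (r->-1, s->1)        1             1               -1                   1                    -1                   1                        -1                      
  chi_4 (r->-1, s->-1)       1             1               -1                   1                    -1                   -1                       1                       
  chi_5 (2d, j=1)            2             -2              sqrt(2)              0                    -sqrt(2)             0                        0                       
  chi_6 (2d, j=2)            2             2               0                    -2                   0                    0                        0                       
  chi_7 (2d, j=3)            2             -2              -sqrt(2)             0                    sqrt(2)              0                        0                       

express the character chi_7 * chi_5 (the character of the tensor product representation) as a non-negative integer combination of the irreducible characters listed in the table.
chi_7 tensor chi_5 = chi_3 + chi_4 + chi_6 (all other irreducibles have multiplicity 0).

Working: The character of a tensor product is the pointwise product (chi_7 * chi_5)(C) = chi_7(C) * chi_5(C):
  {e}: (2)*(2), {r^4}: (-2)*(-2), {r^1, r^7}: (-sqrt(2))*(sqrt(2)), {r^2, r^6}: (0)*(0), {r^3, r^5}: (sqrt(2))*(-sqrt(2)), {s, sr^2, ...}: (0)*(0), {sr, sr^3, ...}: (0)*(0)
so (chi_7 * chi_5) takes values
  {e} -> 4, {r^4} -> 4, {r^1, r^7} -> -2, {r^2, r^6} -> 0, {r^3, r^5} -> -2, {s, sr^2, ...} -> 0, {sr, sr^3, ...} -> 0.
Now take the inner product of this character with each irreducible chi from the table, <chi_7*chi_5, chi> = (1/16) sum_C |C| (chi_7*chi_5)(C) conj(chi(C)):
  <chi_7*chi_5, chi_1> = (1/16)[1*(4)*conj(1) + 1*(4)*conj(1) + 2*(-2)*conj(1) + 2*(0)*conj(1) + 2*(-2)*conj(1) + 4*(0)*conj(1) + 4*(0)*conj(1)]
      = (1/16)[(4) + (4) + (-4) + (0) + (-4) + (0) + (0)] = 0/16 = 0
  <chi_7*chi_5, chi_2> = (1/16)[1*(4)*conj(1) + 1*(4)*conj(1) + 2*(-2)*conj(1) + 2*(0)*conj(1) + 2*(-2)*conj(1) + 4*(0)*conj(-1) + 4*(0)*conj(-1)]
      = (1/16)[(4) + (4) + (-4) + (0) + (-4) + (0) + (0)] = 0/16 = 0
  <chi_7*chi_5, chi_3> = (1/16)[1*(4)*conj(1) + 1*(4)*conj(1) + 2*(-2)*conj(-1) + 2*(0)*conj(1) + 2*(-2)*conj(-1) + 4*(0)*conj(1) + 4*(0)*conj(-1)]
      = (1/16)[(4) + (4) + (4) + (0) + (4) + (0) + (0)] = 16/16 = 1
  <chi_7*chi_5, chi_4> = (1/16)[1*(4)*conj(1) + 1*(4)*conj(1) + 2*(-2)*conj(-1) + 2*(0)*conj(1) + 2*(-2)*conj(-1) + 4*(0)*conj(-1) + 4*(0)*conj(1)]
      = (1/16)[(4) + (4) + (4) + (0) + (4) + (0) + (0)] = 16/16 = 1
  <chi_7*chi_5, chi_5> = (1/16)[1*(4)*conj(2) + 1*(4)*conj(-2) + 2*(-2)*conj(sqrt(2)) + 2*(0)*conj(0) + 2*(-2)*conj(-sqrt(2)) + 4*(0)*conj(0) + 4*(0)*conj(0)]
      = (1/16)[(8) + (-8) + (-4*sqrt(2)) + (0) + (4*sqrt(2)) + (0) + (0)] = 0/16 = 0
  <chi_7*chi_5, chi_6> = (1/16)[1*(4)*conj(2) + 1*(4)*conj(2) + 2*(-2)*conj(0) + 2*(0)*conj(-2) + 2*(-2)*conj(0) + 4*(0)*conj(0) + 4*(0)*conj(0)]
      = (1/16)[(8) + (8) + (0) + (0) + (0) + (0) + (0)] = 16/16 = 1
  <chi_7*chi_5, chi_7> = (1/16)[1*(4)*conj(2) + 1*(4)*conj(-2) + 2*(-2)*conj(-sqrt(2)) + 2*(0)*conj(0) + 2*(-2)*conj(sqrt(2)) + 4*(0)*conj(0) + 4*(0)*conj(0)]
      = (1/16)[(8) + (-8) + (4*sqrt(2)) + (0) + (-4*sqrt(2)) + (0) + (0)] = 0/16 = 0
Hence the multiplicities are chi_3: 1, chi_4: 1, chi_6: 1. Dimension check: dim(chi_7)*dim(chi_5) = 2*2 = 4 and sum (mult * dim) = 1*1 + 1*1 + 1*2 = 4.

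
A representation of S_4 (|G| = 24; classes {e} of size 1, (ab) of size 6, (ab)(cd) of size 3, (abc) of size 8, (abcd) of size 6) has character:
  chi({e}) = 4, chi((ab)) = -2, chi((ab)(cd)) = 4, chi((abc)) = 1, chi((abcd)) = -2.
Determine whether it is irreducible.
Not irreducible (reducible): <chi, chi> = 5 > 1.

Justification: <chi, chi> = (1/|G|) sum_C |C| * |chi(C)|^2 = (1/24)[1*|4|^2 + 6*|-2|^2 + 3*|4|^2 + 8*|1|^2 + 6*|-2|^2]
  = (1/24)[(16) + (24) + (48) + (8) + (24)] = 120/24 = 5.
A character is irreducible iff <chi, chi> = 1, so this representation is reducible.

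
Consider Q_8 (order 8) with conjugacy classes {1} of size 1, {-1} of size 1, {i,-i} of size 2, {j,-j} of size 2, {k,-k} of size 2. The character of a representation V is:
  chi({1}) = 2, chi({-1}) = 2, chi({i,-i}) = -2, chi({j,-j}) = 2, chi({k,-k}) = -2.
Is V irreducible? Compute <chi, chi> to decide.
Not irreducible (reducible): <chi, chi> = 4 > 1.

Solution. <chi, chi> = (1/|G|) sum_C |C| * |chi(C)|^2 = (1/8)[1*|2|^2 + 1*|2|^2 + 2*|-2|^2 + 2*|2|^2 + 2*|-2|^2]
  = (1/8)[(4) + (4) + (8) + (8) + (8)] = 32/8 = 4.
A character is irreducible iff <chi, chi> = 1, so this representation is reducible.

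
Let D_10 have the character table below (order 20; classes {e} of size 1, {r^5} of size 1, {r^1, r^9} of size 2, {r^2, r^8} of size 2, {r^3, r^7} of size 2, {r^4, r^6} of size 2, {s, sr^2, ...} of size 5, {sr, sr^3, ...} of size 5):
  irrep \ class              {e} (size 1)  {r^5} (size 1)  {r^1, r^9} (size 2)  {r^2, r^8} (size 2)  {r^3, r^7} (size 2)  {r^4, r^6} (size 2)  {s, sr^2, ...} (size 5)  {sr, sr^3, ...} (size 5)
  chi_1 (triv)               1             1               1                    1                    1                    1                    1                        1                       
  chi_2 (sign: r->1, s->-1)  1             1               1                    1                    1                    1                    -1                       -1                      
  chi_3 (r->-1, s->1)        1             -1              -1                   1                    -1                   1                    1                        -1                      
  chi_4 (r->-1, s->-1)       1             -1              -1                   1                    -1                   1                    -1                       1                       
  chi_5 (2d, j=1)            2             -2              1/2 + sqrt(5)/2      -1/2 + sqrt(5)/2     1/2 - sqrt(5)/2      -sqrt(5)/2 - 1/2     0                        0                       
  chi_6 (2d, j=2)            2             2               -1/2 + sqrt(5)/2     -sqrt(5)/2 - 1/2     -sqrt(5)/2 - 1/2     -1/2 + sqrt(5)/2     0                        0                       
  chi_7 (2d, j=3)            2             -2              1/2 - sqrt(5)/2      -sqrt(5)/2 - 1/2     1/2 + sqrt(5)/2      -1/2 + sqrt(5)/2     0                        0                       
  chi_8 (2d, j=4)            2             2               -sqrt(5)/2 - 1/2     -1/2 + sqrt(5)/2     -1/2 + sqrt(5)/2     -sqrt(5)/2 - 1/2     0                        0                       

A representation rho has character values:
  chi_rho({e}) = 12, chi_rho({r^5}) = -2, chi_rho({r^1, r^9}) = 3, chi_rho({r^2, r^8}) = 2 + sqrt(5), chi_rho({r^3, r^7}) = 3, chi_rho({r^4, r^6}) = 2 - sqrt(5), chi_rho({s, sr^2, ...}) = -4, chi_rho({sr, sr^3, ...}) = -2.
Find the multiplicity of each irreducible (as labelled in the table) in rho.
Multiplicities: chi_1: 0, chi_2: 3, chi_3: 0, chi_4: 1, chi_5: 2, chi_6: 0, chi_7: 1, chi_8: 1.

Justification: Use <chi_rho, chi> = (1/|G|) sum_C |C| * chi_rho(C) * conj(chi(C)) with |G| = 20 for each irreducible chi in the table:
  <chi_rho, chi_1> = (1/20)[1*(12)*conj(1) + 1*(-2)*conj(1) + 2*(3)*conj(1) + 2*(2 + sqrt(5))*conj(1) + 2*(3)*conj(1) + 2*(2 - sqrt(5))*conj(1) + 5*(-4)*conj(1) + 5*(-2)*conj(1)]
      = (1/20)[(12) + (-2) + (6) + (4 + 2*sqrt(5)) + (6) + (4 - 2*sqrt(5)) + (-20) + (-10)] = 0/20 = 0
  <chi_rho, chi_2> = (1/20)[1*(12)*conj(1) + 1*(-2)*conj(1) + 2*(3)*conj(1) + 2*(2 + sqrt(5))*conj(1) + 2*(3)*conj(1) + 2*(2 - sqrt(5))*conj(1) + 5*(-4)*conj(-1) + 5*(-2)*conj(-1)]
      = (1/20)[(12) + (-2) + (6) + (4 + 2*sqrt(5)) + (6) + (4 - 2*sqrt(5)) + (20) + (10)] = 60/20 = 3
  <chi_rho, chi_3> = (1/20)[1*(12)*conj(1) + 1*(-2)*conj(-1) + 2*(3)*conj(-1) + 2*(2 + sqrt(5))*conj(1) + 2*(3)*conj(-1) + 2*(2 - sqrt(5))*conj(1) + 5*(-4)*conj(1) + 5*(-2)*conj(-1)]
      = (1/20)[(12) + (2) + (-6) + (4 + 2*sqrt(5)) + (-6) + (4 - 2*sqrt(5)) + (-20) + (10)] = 0/20 = 0
  <chi_rho, chi_4> = (1/20)[1*(12)*conj(1) + 1*(-2)*conj(-1) + 2*(3)*conj(-1) + 2*(2 + sqrt(5))*conj(1) + 2*(3)*conj(-1) + 2*(2 - sqrt(5))*conj(1) + 5*(-4)*conj(-1) + 5*(-2)*conj(1)]
      = (1/20)[(12) + (2) + (-6) + (4 + 2*sqrt(5)) + (-6) + (4 - 2*sqrt(5)) + (20) + (-10)] = 20/20 = 1
  <chi_rho, chi_5> = (1/20)[1*(12)*conj(2) + 1*(-2)*conj(-2) + 2*(3)*conj(1/2 + sqrt(5)/2) + 2*(2 + sqrt(5))*conj(-1/2 + sqrt(5)/2) + 2*(3)*conj(1/2 - sqrt(5)/2) + 2*(2 - sqrt(5))*conj(-sqrt(5)/2 - 1/2) + 5*(-4)*conj(0) + 5*(-2)*conj(0)]
      = (1/20)[(24) + (4) + (3 + 3*sqrt(5)) + (sqrt(5) + 3) + (3 - 3*sqrt(5)) + (3 - sqrt(5)) + (0) + (0)] = 40/20 = 2
  <chi_rho, chi_6> = (1/20)[1*(12)*conj(2) + 1*(-2)*conj(2) + 2*(3)*conj(-1/2 + sqrt(5)/2) + 2*(2 + sqrt(5))*conj(-sqrt(5)/2 - 1/2) + 2*(3)*conj(-sqrt(5)/2 - 1/2) + 2*(2 - sqrt(5))*conj(-1/2 + sqrt(5)/2) + 5*(-4)*conj(0) + 5*(-2)*conj(0)]
      = (1/20)[(24) + (-4) + (-3 + 3*sqrt(5)) + (-7 - 3*sqrt(5)) + (-3*sqrt(5) - 3) + (-7 + 3*sqrt(5)) + (0) + (0)] = 0/20 = 0
  <chi_rho, chi_7> = (1/20)[1*(12)*conj(2) + 1*(-2)*conj(-2) + 2*(3)*conj(1/2 - sqrt(5)/2) + 2*(2 + sqrt(5))*conj(-sqrt(5)/2 - 1/2) + 2*(3)*conj(1/2 + sqrt(5)/2) + 2*(2 - sqrt(5))*conj(-1/2 + sqrt(5)/2) + 5*(-4)*conj(0) + 5*(-2)*conj(0)]
      = (1/20)[(24) + (4) + (3 - 3*sqrt(5)) + (-7 - 3*sqrt(5)) + (3 + 3*sqrt(5)) + (-7 + 3*sqrt(5)) + (0) + (0)] = 20/20 = 1
  <chi_rho, chi_8> = (1/20)[1*(12)*conj(2) + 1*(-2)*conj(2) + 2*(3)*conj(-sqrt(5)/2 - 1/2) + 2*(2 + sqrt(5))*conj(-1/2 + sqrt(5)/2) + 2*(3)*conj(-1/2 + sqrt(5)/2) + 2*(2 - sqrt(5))*conj(-sqrt(5)/2 - 1/2) + 5*(-4)*conj(0) + 5*(-2)*conj(0)]
      = (1/20)[(24) + (-4) + (-3*sqrt(5) - 3) + (sqrt(5) + 3) + (-3 + 3*sqrt(5)) + (3 - sqrt(5)) + (0) + (0)] = 20/20 = 1
Dimension check: dim(rho) = sum (mult * dim) = 0*1 + 3*1 + 0*1 + 1*1 + 2*2 + 0*2 + 1*2 + 1*2 = 12 = chi_rho(e) = 12.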